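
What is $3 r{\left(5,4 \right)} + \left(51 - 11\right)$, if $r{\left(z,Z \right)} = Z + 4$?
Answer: $64$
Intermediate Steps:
$r{\left(z,Z \right)} = 4 + Z$
$3 r{\left(5,4 \right)} + \left(51 - 11\right) = 3 \left(4 + 4\right) + \left(51 - 11\right) = 3 \cdot 8 + 40 = 24 + 40 = 64$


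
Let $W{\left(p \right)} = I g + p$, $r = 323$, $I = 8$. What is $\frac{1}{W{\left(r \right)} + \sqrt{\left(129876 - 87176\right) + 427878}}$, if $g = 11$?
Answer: $- \frac{411}{301657} + \frac{\sqrt{470578}}{301657} \approx 0.00091159$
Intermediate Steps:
$W{\left(p \right)} = 88 + p$ ($W{\left(p \right)} = 8 \cdot 11 + p = 88 + p$)
$\frac{1}{W{\left(r \right)} + \sqrt{\left(129876 - 87176\right) + 427878}} = \frac{1}{\left(88 + 323\right) + \sqrt{\left(129876 - 87176\right) + 427878}} = \frac{1}{411 + \sqrt{\left(129876 - 87176\right) + 427878}} = \frac{1}{411 + \sqrt{42700 + 427878}} = \frac{1}{411 + \sqrt{470578}}$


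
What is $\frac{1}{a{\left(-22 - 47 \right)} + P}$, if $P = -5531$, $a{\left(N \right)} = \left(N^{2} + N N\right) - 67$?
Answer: $\frac{1}{3924} \approx 0.00025484$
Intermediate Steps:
$a{\left(N \right)} = -67 + 2 N^{2}$ ($a{\left(N \right)} = \left(N^{2} + N^{2}\right) - 67 = 2 N^{2} - 67 = -67 + 2 N^{2}$)
$\frac{1}{a{\left(-22 - 47 \right)} + P} = \frac{1}{\left(-67 + 2 \left(-22 - 47\right)^{2}\right) - 5531} = \frac{1}{\left(-67 + 2 \left(-69\right)^{2}\right) - 5531} = \frac{1}{\left(-67 + 2 \cdot 4761\right) - 5531} = \frac{1}{\left(-67 + 9522\right) - 5531} = \frac{1}{9455 - 5531} = \frac{1}{3924}$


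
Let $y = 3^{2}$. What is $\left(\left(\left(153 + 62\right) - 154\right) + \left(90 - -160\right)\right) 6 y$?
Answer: $16794$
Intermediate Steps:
$y = 9$
$\left(\left(\left(153 + 62\right) - 154\right) + \left(90 - -160\right)\right) 6 y = \left(\left(\left(153 + 62\right) - 154\right) + \left(90 - -160\right)\right) 6 \cdot 9 = \left(\left(215 - 154\right) + \left(90 + 160\right)\right) 54 = \left(61 + 250\right) 54 = 311 \cdot 54 = 16794$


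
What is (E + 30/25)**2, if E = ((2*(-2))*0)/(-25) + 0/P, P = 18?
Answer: 36/25 ≈ 1.4400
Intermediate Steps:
E = 0 (E = ((2*(-2))*0)/(-25) + 0/18 = -4*0*(-1/25) + 0*(1/18) = 0*(-1/25) + 0 = 0 + 0 = 0)
(E + 30/25)**2 = (0 + 30/25)**2 = (0 + 30*(1/25))**2 = (0 + 6/5)**2 = (6/5)**2 = 36/25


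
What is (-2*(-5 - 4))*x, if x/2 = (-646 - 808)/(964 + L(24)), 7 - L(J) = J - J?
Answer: -52344/971 ≈ -53.907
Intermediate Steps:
L(J) = 7 (L(J) = 7 - (J - J) = 7 - 1*0 = 7 + 0 = 7)
x = -2908/971 (x = 2*((-646 - 808)/(964 + 7)) = 2*(-1454/971) = -2908/971 ≈ -2.9949)
(-2*(-5 - 4))*x = -2*(-5 - 4)*(-2908/971) = -2*(-9)*(-2908/971) = 18*(-2908/971) = -52344/971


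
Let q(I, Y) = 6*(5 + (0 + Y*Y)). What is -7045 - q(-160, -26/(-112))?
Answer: -11094107/1568 ≈ -7075.3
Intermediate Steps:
q(I, Y) = 30 + 6*Y² (q(I, Y) = 6*(5 + (0 + Y²)) = 6*(5 + Y²) = 30 + 6*Y²)
-7045 - q(-160, -26/(-112)) = -7045 - (30 + 6*(-26/(-112))²) = -7045 - (30 + 6*(-26*(-1/112))²) = -7045 - (30 + 6*(13/56)²) = -7045 - (30 + 6*(169/3136)) = -7045 - (30 + 507/1568) = -7045 - 1*47547/1568 = -7045 - 47547/1568 = -11094107/1568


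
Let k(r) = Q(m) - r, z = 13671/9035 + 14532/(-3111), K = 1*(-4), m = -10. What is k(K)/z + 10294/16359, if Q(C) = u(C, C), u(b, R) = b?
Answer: 174888570436/69148822281 ≈ 2.5292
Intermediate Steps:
K = -4
Q(C) = C
z = -29588713/9369295 (z = 13671*(1/9035) + 14532*(-1/3111) = 13671/9035 - 4844/1037 = -29588713/9369295 ≈ -3.1581)
k(r) = -10 - r
k(K)/z + 10294/16359 = (-10 - 1*(-4))/(-29588713/9369295) + 10294/16359 = (-10 + 4)*(-9369295/29588713) + 10294*(1/16359) = -6*(-9369295/29588713) + 10294/16359 = 56215770/29588713 + 10294/16359 = 174888570436/69148822281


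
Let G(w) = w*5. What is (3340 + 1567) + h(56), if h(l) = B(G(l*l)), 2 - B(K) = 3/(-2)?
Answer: 9821/2 ≈ 4910.5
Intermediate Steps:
G(w) = 5*w
B(K) = 7/2 (B(K) = 2 - 3/(-2) = 2 - 3*(-1)/2 = 2 - 1*(-3/2) = 2 + 3/2 = 7/2)
h(l) = 7/2
(3340 + 1567) + h(56) = (3340 + 1567) + 7/2 = 4907 + 7/2 = 9821/2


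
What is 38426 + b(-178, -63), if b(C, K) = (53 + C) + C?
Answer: 38123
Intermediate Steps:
b(C, K) = 53 + 2*C
38426 + b(-178, -63) = 38426 + (53 + 2*(-178)) = 38426 + (53 - 356) = 38426 - 303 = 38123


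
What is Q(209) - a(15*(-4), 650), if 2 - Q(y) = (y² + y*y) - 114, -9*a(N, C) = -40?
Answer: -785254/9 ≈ -87251.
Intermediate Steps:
a(N, C) = 40/9 (a(N, C) = -⅑*(-40) = 40/9)
Q(y) = 116 - 2*y² (Q(y) = 2 - ((y² + y*y) - 114) = 2 - ((y² + y²) - 114) = 2 - (2*y² - 114) = 2 - (-114 + 2*y²) = 2 + (114 - 2*y²) = 116 - 2*y²)
Q(209) - a(15*(-4), 650) = (116 - 2*209²) - 1*40/9 = (116 - 2*43681) - 40/9 = (116 - 87362) - 40/9 = -87246 - 40/9 = -785254/9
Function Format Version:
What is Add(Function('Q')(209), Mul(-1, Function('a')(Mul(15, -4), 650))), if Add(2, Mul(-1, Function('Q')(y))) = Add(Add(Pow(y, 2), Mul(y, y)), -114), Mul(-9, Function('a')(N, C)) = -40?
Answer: Rational(-785254, 9) ≈ -87251.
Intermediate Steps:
Function('a')(N, C) = Rational(40, 9) (Function('a')(N, C) = Mul(Rational(-1, 9), -40) = Rational(40, 9))
Function('Q')(y) = Add(116, Mul(-2, Pow(y, 2))) (Function('Q')(y) = Add(2, Mul(-1, Add(Add(Pow(y, 2), Mul(y, y)), -114))) = Add(2, Mul(-1, Add(Add(Pow(y, 2), Pow(y, 2)), -114))) = Add(2, Mul(-1, Add(Mul(2, Pow(y, 2)), -114))) = Add(2, Mul(-1, Add(-114, Mul(2, Pow(y, 2))))) = Add(2, Add(114, Mul(-2, Pow(y, 2)))) = Add(116, Mul(-2, Pow(y, 2))))
Add(Function('Q')(209), Mul(-1, Function('a')(Mul(15, -4), 650))) = Add(Add(116, Mul(-2, Pow(209, 2))), Mul(-1, Rational(40, 9))) = Add(Add(116, Mul(-2, 43681)), Rational(-40, 9)) = Add(Add(116, -87362), Rational(-40, 9)) = Add(-87246, Rational(-40, 9)) = Rational(-785254, 9)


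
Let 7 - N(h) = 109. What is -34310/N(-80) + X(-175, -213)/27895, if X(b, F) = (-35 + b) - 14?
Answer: 68361043/203235 ≈ 336.36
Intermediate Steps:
X(b, F) = -49 + b
N(h) = -102 (N(h) = 7 - 1*109 = 7 - 109 = -102)
-34310/N(-80) + X(-175, -213)/27895 = -34310/(-102) + (-49 - 175)/27895 = -34310*(-1/102) - 224*1/27895 = 17155/51 - 32/3985 = 68361043/203235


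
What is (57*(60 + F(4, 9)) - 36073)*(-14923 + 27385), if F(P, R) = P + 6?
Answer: -399818346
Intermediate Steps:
F(P, R) = 6 + P
(57*(60 + F(4, 9)) - 36073)*(-14923 + 27385) = (57*(60 + (6 + 4)) - 36073)*(-14923 + 27385) = (57*(60 + 10) - 36073)*12462 = (57*70 - 36073)*12462 = (3990 - 36073)*12462 = -32083*12462 = -399818346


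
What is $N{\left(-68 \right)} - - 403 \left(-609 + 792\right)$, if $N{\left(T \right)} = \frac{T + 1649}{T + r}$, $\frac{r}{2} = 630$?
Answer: $\frac{87910389}{1192} \approx 73750.0$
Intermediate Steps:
$r = 1260$ ($r = 2 \cdot 630 = 1260$)
$N{\left(T \right)} = \frac{1649 + T}{1260 + T}$ ($N{\left(T \right)} = \frac{T + 1649}{T + 1260} = \frac{1649 + T}{1260 + T}$)
$N{\left(-68 \right)} - - 403 \left(-609 + 792\right) = \frac{1649 - 68}{1260 - 68} - - 403 \left(-609 + 792\right) = \frac{1}{1192} \cdot 1581 - \left(-403\right) 183 = \frac{1}{1192} \cdot 1581 - -73749 = \frac{1581}{1192} + 73749 = \frac{87910389}{1192}$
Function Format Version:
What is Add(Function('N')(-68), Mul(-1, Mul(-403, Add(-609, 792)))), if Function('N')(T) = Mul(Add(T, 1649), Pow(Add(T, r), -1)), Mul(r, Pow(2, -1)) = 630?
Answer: Rational(87910389, 1192) ≈ 73750.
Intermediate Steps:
r = 1260 (r = Mul(2, 630) = 1260)
Function('N')(T) = Mul(Pow(Add(1260, T), -1), Add(1649, T)) (Function('N')(T) = Mul(Add(T, 1649), Pow(Add(T, 1260), -1)) = Mul(Add(1649, T), Pow(Add(1260, T), -1)) = Mul(Pow(Add(1260, T), -1), Add(1649, T)))
Add(Function('N')(-68), Mul(-1, Mul(-403, Add(-609, 792)))) = Add(Mul(Pow(Add(1260, -68), -1), Add(1649, -68)), Mul(-1, Mul(-403, Add(-609, 792)))) = Add(Mul(Pow(1192, -1), 1581), Mul(-1, Mul(-403, 183))) = Add(Mul(Rational(1, 1192), 1581), Mul(-1, -73749)) = Add(Rational(1581, 1192), 73749) = Rational(87910389, 1192)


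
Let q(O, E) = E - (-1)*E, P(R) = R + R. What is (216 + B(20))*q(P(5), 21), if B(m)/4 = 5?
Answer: 9912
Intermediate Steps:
P(R) = 2*R
q(O, E) = 2*E (q(O, E) = E + E = 2*E)
B(m) = 20 (B(m) = 4*5 = 20)
(216 + B(20))*q(P(5), 21) = (216 + 20)*(2*21) = 236*42 = 9912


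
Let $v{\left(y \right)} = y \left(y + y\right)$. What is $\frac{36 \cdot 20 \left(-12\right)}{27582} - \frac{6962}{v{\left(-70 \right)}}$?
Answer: $- \frac{23058157}{22525300} \approx -1.0237$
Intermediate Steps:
$v{\left(y \right)} = 2 y^{2}$ ($v{\left(y \right)} = y 2 y = 2 y^{2}$)
$\frac{36 \cdot 20 \left(-12\right)}{27582} - \frac{6962}{v{\left(-70 \right)}} = \frac{36 \cdot 20 \left(-12\right)}{27582} - \frac{6962}{2 \left(-70\right)^{2}} = 720 \left(-12\right) \frac{1}{27582} - \frac{6962}{2 \cdot 4900} = \left(-8640\right) \frac{1}{27582} - \frac{6962}{9800} = - \frac{1440}{4597} - \frac{3481}{4900} = - \frac{23058157}{22525300}$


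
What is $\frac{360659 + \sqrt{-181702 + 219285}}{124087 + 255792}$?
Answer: $\frac{360659}{379879} + \frac{7 \sqrt{767}}{379879} \approx 0.94991$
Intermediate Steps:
$\frac{360659 + \sqrt{-181702 + 219285}}{124087 + 255792} = \frac{360659 + \sqrt{37583}}{379879} = \left(360659 + 7 \sqrt{767}\right) \frac{1}{379879} = \frac{360659}{379879} + \frac{7 \sqrt{767}}{379879}$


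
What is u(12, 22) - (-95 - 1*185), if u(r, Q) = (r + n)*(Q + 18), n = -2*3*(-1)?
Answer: 1000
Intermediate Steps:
n = 6 (n = -6*(-1) = 6)
u(r, Q) = (6 + r)*(18 + Q) (u(r, Q) = (r + 6)*(Q + 18) = (6 + r)*(18 + Q))
u(12, 22) - (-95 - 1*185) = (108 + 6*22 + 18*12 + 22*12) - (-95 - 1*185) = (108 + 132 + 216 + 264) - (-95 - 185) = 720 - 1*(-280) = 720 + 280 = 1000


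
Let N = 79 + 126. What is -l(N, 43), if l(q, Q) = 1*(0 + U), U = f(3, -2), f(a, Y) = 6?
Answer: -6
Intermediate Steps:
U = 6
N = 205
l(q, Q) = 6 (l(q, Q) = 1*(0 + 6) = 1*6 = 6)
-l(N, 43) = -1*6 = -6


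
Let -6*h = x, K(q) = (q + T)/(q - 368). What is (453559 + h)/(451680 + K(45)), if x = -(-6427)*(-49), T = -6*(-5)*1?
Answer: 980717471/875355390 ≈ 1.1204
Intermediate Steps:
T = 30 (T = 30*1 = 30)
x = -314923 (x = -1*314923 = -314923)
K(q) = (30 + q)/(-368 + q) (K(q) = (q + 30)/(q - 368) = (30 + q)/(-368 + q))
h = 314923/6 (h = -⅙*(-314923) = 314923/6 ≈ 52487.)
(453559 + h)/(451680 + K(45)) = (453559 + 314923/6)/(451680 + (30 + 45)/(-368 + 45)) = 3036277/(6*(451680 + 75/(-323))) = 3036277/(6*(451680 - 1/323*75)) = 3036277/(6*(451680 - 75/323)) = 3036277/(6*(145892565/323)) = (3036277/6)*(323/145892565) = 980717471/875355390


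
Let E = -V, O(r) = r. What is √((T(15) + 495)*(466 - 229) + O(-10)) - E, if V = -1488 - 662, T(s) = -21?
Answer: -2150 + 2*√28082 ≈ -1814.8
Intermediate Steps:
V = -2150
E = 2150 (E = -1*(-2150) = 2150)
√((T(15) + 495)*(466 - 229) + O(-10)) - E = √((-21 + 495)*(466 - 229) - 10) - 1*2150 = √(474*237 - 10) - 2150 = √(112338 - 10) - 2150 = √112328 - 2150 = 2*√28082 - 2150 = -2150 + 2*√28082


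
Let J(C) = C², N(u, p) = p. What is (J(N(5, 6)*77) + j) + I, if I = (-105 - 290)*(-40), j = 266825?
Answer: 496069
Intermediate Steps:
I = 15800 (I = -395*(-40) = 15800)
(J(N(5, 6)*77) + j) + I = ((6*77)² + 266825) + 15800 = (462² + 266825) + 15800 = (213444 + 266825) + 15800 = 480269 + 15800 = 496069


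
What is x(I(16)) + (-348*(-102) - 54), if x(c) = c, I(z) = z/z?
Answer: 35443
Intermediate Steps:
I(z) = 1
x(I(16)) + (-348*(-102) - 54) = 1 + (-348*(-102) - 54) = 1 + (35496 - 54) = 1 + 35442 = 35443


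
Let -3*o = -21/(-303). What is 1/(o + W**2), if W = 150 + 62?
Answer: 303/13618025 ≈ 2.2250e-5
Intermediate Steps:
W = 212
o = -7/303 (o = -(-21)/(3*(-303)) = -(-1)*(-21)/909 = -1/3*7/101 = -7/303 ≈ -0.023102)
1/(o + W**2) = 1/(-7/303 + 212**2) = 1/(-7/303 + 44944) = 1/(13618025/303) = 303/13618025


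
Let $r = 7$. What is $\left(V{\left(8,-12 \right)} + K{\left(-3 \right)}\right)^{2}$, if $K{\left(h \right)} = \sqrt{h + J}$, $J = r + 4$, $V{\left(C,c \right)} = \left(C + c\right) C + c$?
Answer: $1944 - 176 \sqrt{2} \approx 1695.1$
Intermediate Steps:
$V{\left(C,c \right)} = c + C \left(C + c\right)$ ($V{\left(C,c \right)} = C \left(C + c\right) + c = c + C \left(C + c\right)$)
$J = 11$ ($J = 7 + 4 = 11$)
$K{\left(h \right)} = \sqrt{11 + h}$ ($K{\left(h \right)} = \sqrt{h + 11} = \sqrt{11 + h}$)
$\left(V{\left(8,-12 \right)} + K{\left(-3 \right)}\right)^{2} = \left(\left(-12 + 8^{2} + 8 \left(-12\right)\right) + \sqrt{11 - 3}\right)^{2} = \left(\left(-12 + 64 - 96\right) + \sqrt{8}\right)^{2} = \left(-44 + 2 \sqrt{2}\right)^{2}$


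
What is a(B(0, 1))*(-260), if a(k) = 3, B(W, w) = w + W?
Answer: -780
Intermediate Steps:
B(W, w) = W + w
a(B(0, 1))*(-260) = 3*(-260) = -780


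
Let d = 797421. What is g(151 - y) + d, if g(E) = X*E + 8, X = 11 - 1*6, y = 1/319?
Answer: 254620691/319 ≈ 7.9818e+5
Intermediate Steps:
y = 1/319 ≈ 0.0031348
X = 5 (X = 11 - 6 = 5)
g(E) = 8 + 5*E (g(E) = 5*E + 8 = 8 + 5*E)
g(151 - y) + d = (8 + 5*(151 - 1*1/319)) + 797421 = (8 + 5*(151 - 1/319)) + 797421 = (8 + 5*(48168/319)) + 797421 = (8 + 240840/319) + 797421 = 243392/319 + 797421 = 254620691/319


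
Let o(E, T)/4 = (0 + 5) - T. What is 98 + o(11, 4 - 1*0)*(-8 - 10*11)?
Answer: -374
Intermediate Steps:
o(E, T) = 20 - 4*T (o(E, T) = 4*((0 + 5) - T) = 4*(5 - T) = 20 - 4*T)
98 + o(11, 4 - 1*0)*(-8 - 10*11) = 98 + (20 - 4*(4 - 1*0))*(-8 - 10*11) = 98 + (20 - 4*(4 + 0))*(-8 - 110) = 98 + (20 - 4*4)*(-118) = 98 + (20 - 16)*(-118) = 98 + 4*(-118) = 98 - 472 = -374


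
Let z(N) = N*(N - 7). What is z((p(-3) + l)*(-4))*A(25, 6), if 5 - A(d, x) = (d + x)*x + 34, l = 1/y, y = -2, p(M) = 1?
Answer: -3870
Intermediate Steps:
l = -½ (l = 1/(-2) = -½ ≈ -0.50000)
z(N) = N*(-7 + N)
A(d, x) = -29 - x*(d + x) (A(d, x) = 5 - ((d + x)*x + 34) = 5 - (x*(d + x) + 34) = 5 - (34 + x*(d + x)) = 5 + (-34 - x*(d + x)) = -29 - x*(d + x))
z((p(-3) + l)*(-4))*A(25, 6) = (((1 - ½)*(-4))*(-7 + (1 - ½)*(-4)))*(-29 - 1*6² - 1*25*6) = (((½)*(-4))*(-7 + (½)*(-4)))*(-29 - 1*36 - 150) = (-2*(-7 - 2))*(-29 - 36 - 150) = -2*(-9)*(-215) = 18*(-215) = -3870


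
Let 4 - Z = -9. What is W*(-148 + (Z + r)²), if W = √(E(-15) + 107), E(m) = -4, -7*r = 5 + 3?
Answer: -363*√103/49 ≈ -75.185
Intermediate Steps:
r = -8/7 (r = -(5 + 3)/7 = -⅐*8 = -8/7 ≈ -1.1429)
Z = 13 (Z = 4 - 1*(-9) = 4 + 9 = 13)
W = √103 (W = √(-4 + 107) = √103 ≈ 10.149)
W*(-148 + (Z + r)²) = √103*(-148 + (13 - 8/7)²) = √103*(-148 + (83/7)²) = √103*(-148 + 6889/49) = √103*(-363/49) = -363*√103/49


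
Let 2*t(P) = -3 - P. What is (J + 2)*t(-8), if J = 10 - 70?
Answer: -145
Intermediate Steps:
J = -60
t(P) = -3/2 - P/2 (t(P) = (-3 - P)/2 = -3/2 - P/2)
(J + 2)*t(-8) = (-60 + 2)*(-3/2 - 1/2*(-8)) = -58*(-3/2 + 4) = -58*5/2 = -145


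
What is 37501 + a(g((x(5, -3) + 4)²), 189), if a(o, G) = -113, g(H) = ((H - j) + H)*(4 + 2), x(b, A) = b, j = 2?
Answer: 37388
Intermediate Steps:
g(H) = -12 + 12*H (g(H) = ((H - 1*2) + H)*(4 + 2) = ((H - 2) + H)*6 = ((-2 + H) + H)*6 = (-2 + 2*H)*6 = -12 + 12*H)
37501 + a(g((x(5, -3) + 4)²), 189) = 37501 - 113 = 37388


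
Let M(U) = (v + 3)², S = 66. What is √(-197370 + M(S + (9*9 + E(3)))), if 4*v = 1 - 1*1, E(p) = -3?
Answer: 3*I*√21929 ≈ 444.25*I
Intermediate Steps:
v = 0 (v = (1 - 1*1)/4 = (1 - 1)/4 = (¼)*0 = 0)
M(U) = 9 (M(U) = (0 + 3)² = 3² = 9)
√(-197370 + M(S + (9*9 + E(3)))) = √(-197370 + 9) = √(-197361) = 3*I*√21929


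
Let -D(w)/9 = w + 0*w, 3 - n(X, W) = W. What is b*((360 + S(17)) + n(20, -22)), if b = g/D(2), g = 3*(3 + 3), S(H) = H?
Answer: -402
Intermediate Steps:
n(X, W) = 3 - W
D(w) = -9*w (D(w) = -9*(w + 0*w) = -9*(w + 0) = -9*w)
g = 18 (g = 3*6 = 18)
b = -1 (b = 18/((-9*2)) = 18/(-18) = 18*(-1/18) = -1)
b*((360 + S(17)) + n(20, -22)) = -((360 + 17) + (3 - 1*(-22))) = -(377 + (3 + 22)) = -(377 + 25) = -1*402 = -402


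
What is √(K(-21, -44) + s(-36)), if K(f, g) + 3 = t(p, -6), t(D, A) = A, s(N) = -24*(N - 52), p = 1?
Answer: √2103 ≈ 45.858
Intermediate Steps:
s(N) = 1248 - 24*N (s(N) = -24*(-52 + N) = 1248 - 24*N)
K(f, g) = -9 (K(f, g) = -3 - 6 = -9)
√(K(-21, -44) + s(-36)) = √(-9 + (1248 - 24*(-36))) = √(-9 + (1248 + 864)) = √(-9 + 2112) = √2103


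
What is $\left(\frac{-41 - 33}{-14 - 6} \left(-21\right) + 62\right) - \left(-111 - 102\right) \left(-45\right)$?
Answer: $- \frac{96007}{10} \approx -9600.7$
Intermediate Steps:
$\left(\frac{-41 - 33}{-14 - 6} \left(-21\right) + 62\right) - \left(-111 - 102\right) \left(-45\right) = \left(- \frac{74}{-20} \left(-21\right) + 62\right) - \left(-213\right) \left(-45\right) = \left(\left(-74\right) \left(- \frac{1}{20}\right) \left(-21\right) + 62\right) - 9585 = \left(\frac{37}{10} \left(-21\right) + 62\right) - 9585 = \left(- \frac{777}{10} + 62\right) - 9585 = - \frac{157}{10} - 9585 = - \frac{96007}{10}$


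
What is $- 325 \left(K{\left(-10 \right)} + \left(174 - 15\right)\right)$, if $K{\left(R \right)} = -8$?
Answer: $-49075$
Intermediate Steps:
$- 325 \left(K{\left(-10 \right)} + \left(174 - 15\right)\right) = - 325 \left(-8 + \left(174 - 15\right)\right) = - 325 \left(-8 + 159\right) = \left(-325\right) 151 = -49075$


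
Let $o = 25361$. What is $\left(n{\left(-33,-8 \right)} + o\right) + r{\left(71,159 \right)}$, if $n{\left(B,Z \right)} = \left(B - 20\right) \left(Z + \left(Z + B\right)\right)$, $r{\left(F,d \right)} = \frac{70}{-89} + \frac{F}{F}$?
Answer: $\frac{2488281}{89} \approx 27958.0$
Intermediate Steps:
$r{\left(F,d \right)} = \frac{19}{89}$ ($r{\left(F,d \right)} = 70 \left(- \frac{1}{89}\right) + 1 = - \frac{70}{89} + 1 = \frac{19}{89}$)
$n{\left(B,Z \right)} = \left(-20 + B\right) \left(B + 2 Z\right)$ ($n{\left(B,Z \right)} = \left(-20 + B\right) \left(Z + \left(B + Z\right)\right) = \left(-20 + B\right) \left(B + 2 Z\right)$)
$\left(n{\left(-33,-8 \right)} + o\right) + r{\left(71,159 \right)} = \left(\left(\left(-33\right)^{2} - -320 - -660 + 2 \left(-33\right) \left(-8\right)\right) + 25361\right) + \frac{19}{89} = \left(\left(1089 + 320 + 660 + 528\right) + 25361\right) + \frac{19}{89} = \left(2597 + 25361\right) + \frac{19}{89} = 27958 + \frac{19}{89} = \frac{2488281}{89}$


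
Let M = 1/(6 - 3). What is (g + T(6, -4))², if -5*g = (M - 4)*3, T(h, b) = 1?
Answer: 256/25 ≈ 10.240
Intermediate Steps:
M = ⅓ (M = 1/3 = ⅓ ≈ 0.33333)
g = 11/5 (g = -(⅓ - 4)*3/5 = -(-11)*3/15 = -⅕*(-11) = 11/5 ≈ 2.2000)
(g + T(6, -4))² = (11/5 + 1)² = (16/5)² = 256/25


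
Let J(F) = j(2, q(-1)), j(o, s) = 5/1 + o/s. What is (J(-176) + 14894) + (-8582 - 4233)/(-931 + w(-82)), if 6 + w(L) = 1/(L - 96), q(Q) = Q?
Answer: 2486907009/166787 ≈ 14911.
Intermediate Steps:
w(L) = -6 + 1/(-96 + L) (w(L) = -6 + 1/(L - 96) = -6 + 1/(-96 + L))
j(o, s) = 5 + o/s (j(o, s) = 5*1 + o/s = 5 + o/s)
J(F) = 3 (J(F) = 5 + 2/(-1) = 5 + 2*(-1) = 5 - 2 = 3)
(J(-176) + 14894) + (-8582 - 4233)/(-931 + w(-82)) = (3 + 14894) + (-8582 - 4233)/(-931 + (577 - 6*(-82))/(-96 - 82)) = 14897 - 12815/(-931 + (577 + 492)/(-178)) = 14897 - 12815/(-931 - 1/178*1069) = 14897 - 12815/(-931 - 1069/178) = 14897 - 12815/(-166787/178) = 14897 - 12815*(-178/166787) = 14897 + 2281070/166787 = 2486907009/166787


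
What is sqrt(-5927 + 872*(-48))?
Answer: I*sqrt(47783) ≈ 218.59*I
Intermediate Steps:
sqrt(-5927 + 872*(-48)) = sqrt(-5927 - 41856) = sqrt(-47783) = I*sqrt(47783)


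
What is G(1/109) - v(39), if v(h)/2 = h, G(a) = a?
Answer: -8501/109 ≈ -77.991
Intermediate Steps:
v(h) = 2*h
G(1/109) - v(39) = 1/109 - 2*39 = 1/109 - 1*78 = 1/109 - 78 = -8501/109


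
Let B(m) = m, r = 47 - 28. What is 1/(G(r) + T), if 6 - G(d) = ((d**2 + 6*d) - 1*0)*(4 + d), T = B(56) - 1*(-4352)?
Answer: -1/6511 ≈ -0.00015359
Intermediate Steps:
r = 19
T = 4408 (T = 56 - 1*(-4352) = 56 + 4352 = 4408)
G(d) = 6 - (4 + d)*(d**2 + 6*d) (G(d) = 6 - ((d**2 + 6*d) - 1*0)*(4 + d) = 6 - ((d**2 + 6*d) + 0)*(4 + d) = 6 - (d**2 + 6*d)*(4 + d) = 6 - (4 + d)*(d**2 + 6*d))
1/(G(r) + T) = 1/((6 - 1*19**3 - 24*19 - 10*19**2) + 4408) = 1/((6 - 1*6859 - 456 - 10*361) + 4408) = 1/((6 - 6859 - 456 - 3610) + 4408) = 1/(-10919 + 4408) = 1/(-6511) = -1/6511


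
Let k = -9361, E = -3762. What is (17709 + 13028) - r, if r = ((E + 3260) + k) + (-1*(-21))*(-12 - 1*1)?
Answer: 40873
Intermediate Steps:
r = -10136 (r = ((-3762 + 3260) - 9361) + (-1*(-21))*(-12 - 1*1) = (-502 - 9361) + 21*(-12 - 1) = -9863 + 21*(-13) = -9863 - 273 = -10136)
(17709 + 13028) - r = (17709 + 13028) - 1*(-10136) = 30737 + 10136 = 40873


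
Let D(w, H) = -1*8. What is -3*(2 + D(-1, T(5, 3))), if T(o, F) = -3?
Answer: 18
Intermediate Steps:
D(w, H) = -8
-3*(2 + D(-1, T(5, 3))) = -3*(2 - 8) = -3*(-6) = 18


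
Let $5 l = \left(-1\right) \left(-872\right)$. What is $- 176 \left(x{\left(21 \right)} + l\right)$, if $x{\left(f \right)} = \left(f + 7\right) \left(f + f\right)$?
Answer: $- \frac{1188352}{5} \approx -2.3767 \cdot 10^{5}$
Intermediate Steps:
$l = \frac{872}{5}$ ($l = \frac{\left(-1\right) \left(-872\right)}{5} = \frac{1}{5} \cdot 872 = \frac{872}{5} \approx 174.4$)
$x{\left(f \right)} = 2 f \left(7 + f\right)$ ($x{\left(f \right)} = \left(7 + f\right) 2 f = 2 f \left(7 + f\right)$)
$- 176 \left(x{\left(21 \right)} + l\right) = - 176 \left(2 \cdot 21 \left(7 + 21\right) + \frac{872}{5}\right) = - 176 \left(2 \cdot 21 \cdot 28 + \frac{872}{5}\right) = - 176 \left(1176 + \frac{872}{5}\right) = \left(-176\right) \frac{6752}{5} = - \frac{1188352}{5}$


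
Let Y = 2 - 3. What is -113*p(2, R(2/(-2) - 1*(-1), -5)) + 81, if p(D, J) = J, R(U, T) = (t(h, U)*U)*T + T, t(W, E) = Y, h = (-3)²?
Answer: 646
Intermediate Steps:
h = 9
Y = -1
t(W, E) = -1
R(U, T) = T - T*U (R(U, T) = (-U)*T + T = -T*U + T = T - T*U)
-113*p(2, R(2/(-2) - 1*(-1), -5)) + 81 = -(-565)*(1 - (2/(-2) - 1*(-1))) + 81 = -(-565)*(1 - (2*(-½) + 1)) + 81 = -(-565)*(1 - (-1 + 1)) + 81 = -(-565)*(1 - 1*0) + 81 = -(-565)*(1 + 0) + 81 = -(-565) + 81 = -113*(-5) + 81 = 565 + 81 = 646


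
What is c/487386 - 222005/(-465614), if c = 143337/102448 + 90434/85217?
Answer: 24859164762191192693/52136900507823820128 ≈ 0.47681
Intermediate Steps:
c = 21479531561/8730311216 (c = 143337*(1/102448) + 90434*(1/85217) = 143337/102448 + 90434/85217 = 21479531561/8730311216 ≈ 2.4603)
c/487386 - 222005/(-465614) = (21479531561/8730311216)/487386 - 222005/(-465614) = (21479531561/8730311216)*(1/487386) - 222005*(-1/465614) = 21479531561/4255031462321376 + 222005/465614 = 24859164762191192693/52136900507823820128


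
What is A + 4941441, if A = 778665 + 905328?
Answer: 6625434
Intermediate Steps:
A = 1683993
A + 4941441 = 1683993 + 4941441 = 6625434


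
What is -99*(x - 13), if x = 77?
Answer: -6336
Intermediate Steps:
-99*(x - 13) = -99*(77 - 13) = -99*64 = -6336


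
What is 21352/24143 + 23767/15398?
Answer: 902584777/371753914 ≈ 2.4279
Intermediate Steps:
21352/24143 + 23767/15398 = 902584777/371753914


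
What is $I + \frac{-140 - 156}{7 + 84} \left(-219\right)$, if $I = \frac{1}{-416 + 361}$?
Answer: $\frac{3565229}{5005} \approx 712.33$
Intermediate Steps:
$I = - \frac{1}{55}$ ($I = \frac{1}{-55} = - \frac{1}{55} \approx -0.018182$)
$I + \frac{-140 - 156}{7 + 84} \left(-219\right) = - \frac{1}{55} + \frac{-140 - 156}{7 + 84} \left(-219\right) = - \frac{1}{55} + - \frac{296}{91} \left(-219\right) = - \frac{1}{55} + \left(-296\right) \frac{1}{91} \left(-219\right) = - \frac{1}{55} - - \frac{64824}{91} = - \frac{1}{55} + \frac{64824}{91} = \frac{3565229}{5005}$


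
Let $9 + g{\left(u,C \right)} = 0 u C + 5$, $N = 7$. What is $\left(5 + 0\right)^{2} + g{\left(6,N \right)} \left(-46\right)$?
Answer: $209$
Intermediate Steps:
$g{\left(u,C \right)} = -4$ ($g{\left(u,C \right)} = -9 + \left(0 u C + 5\right) = -9 + \left(0 C + 5\right) = -9 + \left(0 + 5\right) = -9 + 5 = -4$)
$\left(5 + 0\right)^{2} + g{\left(6,N \right)} \left(-46\right) = \left(5 + 0\right)^{2} - -184 = 5^{2} + 184 = 25 + 184 = 209$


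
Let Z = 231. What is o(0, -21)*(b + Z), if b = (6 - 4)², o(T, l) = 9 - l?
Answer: 7050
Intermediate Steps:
b = 4 (b = 2² = 4)
o(0, -21)*(b + Z) = (9 - 1*(-21))*(4 + 231) = (9 + 21)*235 = 30*235 = 7050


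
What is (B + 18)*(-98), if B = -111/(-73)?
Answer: -139650/73 ≈ -1913.0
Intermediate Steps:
B = 111/73 (B = -111*(-1/73) = 111/73 ≈ 1.5205)
(B + 18)*(-98) = (111/73 + 18)*(-98) = (1425/73)*(-98) = -139650/73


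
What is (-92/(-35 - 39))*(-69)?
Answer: -3174/37 ≈ -85.784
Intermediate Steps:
(-92/(-35 - 39))*(-69) = (-92/(-74))*(-69) = -1/74*(-92)*(-69) = (46/37)*(-69) = -3174/37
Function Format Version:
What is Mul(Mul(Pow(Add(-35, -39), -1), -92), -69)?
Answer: Rational(-3174, 37) ≈ -85.784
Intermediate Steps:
Mul(Mul(Pow(Add(-35, -39), -1), -92), -69) = Mul(Mul(Pow(-74, -1), -92), -69) = Mul(Mul(Rational(-1, 74), -92), -69) = Mul(Rational(46, 37), -69) = Rational(-3174, 37)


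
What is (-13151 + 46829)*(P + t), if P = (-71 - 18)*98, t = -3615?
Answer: -415485486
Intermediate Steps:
P = -8722 (P = -89*98 = -8722)
(-13151 + 46829)*(P + t) = (-13151 + 46829)*(-8722 - 3615) = 33678*(-12337) = -415485486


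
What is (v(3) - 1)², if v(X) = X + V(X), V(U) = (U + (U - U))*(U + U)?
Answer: 400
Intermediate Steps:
V(U) = 2*U² (V(U) = (U + 0)*(2*U) = U*(2*U) = 2*U²)
v(X) = X + 2*X²
(v(3) - 1)² = (3*(1 + 2*3) - 1)² = (3*(1 + 6) - 1)² = (3*7 - 1)² = (21 - 1)² = 20² = 400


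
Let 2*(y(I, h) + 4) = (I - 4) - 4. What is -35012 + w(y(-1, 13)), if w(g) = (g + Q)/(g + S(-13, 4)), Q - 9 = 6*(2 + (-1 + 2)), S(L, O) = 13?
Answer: -315071/9 ≈ -35008.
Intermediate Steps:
y(I, h) = -8 + I/2 (y(I, h) = -4 + ((I - 4) - 4)/2 = -4 + ((-4 + I) - 4)/2 = -4 + (-8 + I)/2 = -4 + (-4 + I/2) = -8 + I/2)
Q = 27 (Q = 9 + 6*(2 + (-1 + 2)) = 9 + 6*(2 + 1) = 9 + 6*3 = 9 + 18 = 27)
w(g) = (27 + g)/(13 + g) (w(g) = (g + 27)/(g + 13) = (27 + g)/(13 + g))
-35012 + w(y(-1, 13)) = -35012 + (27 + (-8 + (½)*(-1)))/(13 + (-8 + (½)*(-1))) = -35012 + (27 + (-8 - ½))/(13 + (-8 - ½)) = -35012 + (27 - 17/2)/(13 - 17/2) = -35012 + (37/2)/(9/2) = -35012 + (2/9)*(37/2) = -35012 + 37/9 = -315071/9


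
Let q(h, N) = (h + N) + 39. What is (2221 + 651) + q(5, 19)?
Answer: 2935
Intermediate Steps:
q(h, N) = 39 + N + h (q(h, N) = (N + h) + 39 = 39 + N + h)
(2221 + 651) + q(5, 19) = (2221 + 651) + (39 + 19 + 5) = 2872 + 63 = 2935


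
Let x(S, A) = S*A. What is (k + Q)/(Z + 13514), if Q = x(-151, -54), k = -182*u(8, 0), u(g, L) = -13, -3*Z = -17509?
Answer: 31560/58051 ≈ 0.54366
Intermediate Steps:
Z = 17509/3 (Z = -⅓*(-17509) = 17509/3 ≈ 5836.3)
x(S, A) = A*S
k = 2366 (k = -182*(-13) = 2366)
Q = 8154 (Q = -54*(-151) = 8154)
(k + Q)/(Z + 13514) = (2366 + 8154)/(17509/3 + 13514) = 10520/(58051/3) = 10520*(3/58051) = 31560/58051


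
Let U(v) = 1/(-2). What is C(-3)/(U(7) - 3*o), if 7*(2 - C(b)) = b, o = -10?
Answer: 34/413 ≈ 0.082325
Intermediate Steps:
C(b) = 2 - b/7
U(v) = -½
C(-3)/(U(7) - 3*o) = (2 - ⅐*(-3))/(-½ - 3*(-10)) = (2 + 3/7)/(-½ + 30) = 17/(7*(59/2)) = (17/7)*(2/59) = 34/413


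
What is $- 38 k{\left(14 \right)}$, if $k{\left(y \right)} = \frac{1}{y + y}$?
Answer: $- \frac{19}{14} \approx -1.3571$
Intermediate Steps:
$k{\left(y \right)} = \frac{1}{2 y}$
$- 38 k{\left(14 \right)} = - 38 \frac{1}{2 \cdot 14} = - 38 \cdot \frac{1}{2} \cdot \frac{1}{14} = \left(-38\right) \frac{1}{28} = - \frac{19}{14}$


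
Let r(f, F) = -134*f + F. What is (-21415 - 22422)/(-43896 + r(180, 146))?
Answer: 43837/67870 ≈ 0.64590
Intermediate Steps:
r(f, F) = F - 134*f
(-21415 - 22422)/(-43896 + r(180, 146)) = (-21415 - 22422)/(-43896 + (146 - 134*180)) = -43837/(-43896 + (146 - 24120)) = -43837/(-43896 - 23974) = -43837/(-67870) = -43837*(-1/67870) = 43837/67870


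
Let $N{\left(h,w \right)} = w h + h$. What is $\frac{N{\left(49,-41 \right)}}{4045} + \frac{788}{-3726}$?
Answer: $- \frac{1049042}{1507167} \approx -0.69604$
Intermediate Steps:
$N{\left(h,w \right)} = h + h w$ ($N{\left(h,w \right)} = h w + h = h + h w$)
$\frac{N{\left(49,-41 \right)}}{4045} + \frac{788}{-3726} = \frac{49 \left(1 - 41\right)}{4045} + \frac{788}{-3726} = 49 \left(-40\right) \frac{1}{4045} + 788 \left(- \frac{1}{3726}\right) = \left(-1960\right) \frac{1}{4045} - \frac{394}{1863} = - \frac{392}{809} - \frac{394}{1863} = - \frac{1049042}{1507167}$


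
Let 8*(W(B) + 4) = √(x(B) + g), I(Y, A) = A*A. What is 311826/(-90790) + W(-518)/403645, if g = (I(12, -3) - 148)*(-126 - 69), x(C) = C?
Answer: -12586736893/3664692955 + √26587/3229160 ≈ -3.4345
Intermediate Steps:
I(Y, A) = A²
g = 27105 (g = ((-3)² - 148)*(-126 - 69) = (9 - 148)*(-195) = -139*(-195) = 27105)
W(B) = -4 + √(27105 + B)/8 (W(B) = -4 + √(B + 27105)/8 = -4 + √(27105 + B)/8)
311826/(-90790) + W(-518)/403645 = 311826/(-90790) + (-4 + √(27105 - 518)/8)/403645 = 311826*(-1/90790) + (-4 + √26587/8)*(1/403645) = -155913/45395 + (-4/403645 + √26587/3229160) = -12586736893/3664692955 + √26587/3229160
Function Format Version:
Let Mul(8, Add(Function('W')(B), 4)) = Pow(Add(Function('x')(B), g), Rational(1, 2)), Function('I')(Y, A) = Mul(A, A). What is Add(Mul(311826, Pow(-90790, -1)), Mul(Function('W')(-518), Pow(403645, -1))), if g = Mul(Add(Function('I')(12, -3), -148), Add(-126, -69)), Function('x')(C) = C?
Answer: Add(Rational(-12586736893, 3664692955), Mul(Rational(1, 3229160), Pow(26587, Rational(1, 2)))) ≈ -3.4345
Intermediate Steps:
Function('I')(Y, A) = Pow(A, 2)
g = 27105 (g = Mul(Add(Pow(-3, 2), -148), Add(-126, -69)) = Mul(Add(9, -148), -195) = Mul(-139, -195) = 27105)
Function('W')(B) = Add(-4, Mul(Rational(1, 8), Pow(Add(27105, B), Rational(1, 2)))) (Function('W')(B) = Add(-4, Mul(Rational(1, 8), Pow(Add(B, 27105), Rational(1, 2)))) = Add(-4, Mul(Rational(1, 8), Pow(Add(27105, B), Rational(1, 2)))))
Add(Mul(311826, Pow(-90790, -1)), Mul(Function('W')(-518), Pow(403645, -1))) = Add(Mul(311826, Pow(-90790, -1)), Mul(Add(-4, Mul(Rational(1, 8), Pow(Add(27105, -518), Rational(1, 2)))), Pow(403645, -1))) = Add(Mul(311826, Rational(-1, 90790)), Mul(Add(-4, Mul(Rational(1, 8), Pow(26587, Rational(1, 2)))), Rational(1, 403645))) = Add(Rational(-155913, 45395), Add(Rational(-4, 403645), Mul(Rational(1, 3229160), Pow(26587, Rational(1, 2))))) = Add(Rational(-12586736893, 3664692955), Mul(Rational(1, 3229160), Pow(26587, Rational(1, 2))))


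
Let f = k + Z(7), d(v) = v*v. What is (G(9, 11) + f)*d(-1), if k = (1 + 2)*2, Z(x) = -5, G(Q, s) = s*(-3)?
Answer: -32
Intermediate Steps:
d(v) = v²
G(Q, s) = -3*s
k = 6 (k = 3*2 = 6)
f = 1 (f = 6 - 5 = 1)
(G(9, 11) + f)*d(-1) = (-3*11 + 1)*(-1)² = (-33 + 1)*1 = -32*1 = -32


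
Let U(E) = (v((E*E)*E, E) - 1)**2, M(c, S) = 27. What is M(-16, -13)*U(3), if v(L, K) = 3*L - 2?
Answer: 164268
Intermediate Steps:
v(L, K) = -2 + 3*L
U(E) = (-3 + 3*E**3)**2 (U(E) = ((-2 + 3*((E*E)*E)) - 1)**2 = ((-2 + 3*(E**2*E)) - 1)**2 = ((-2 + 3*E**3) - 1)**2 = (-3 + 3*E**3)**2)
M(-16, -13)*U(3) = 27*(9*(-1 + 3**3)**2) = 27*(9*(-1 + 27)**2) = 27*(9*26**2) = 27*(9*676) = 27*6084 = 164268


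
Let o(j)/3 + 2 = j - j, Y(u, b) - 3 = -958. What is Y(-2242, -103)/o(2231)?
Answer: 955/6 ≈ 159.17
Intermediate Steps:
Y(u, b) = -955 (Y(u, b) = 3 - 958 = -955)
o(j) = -6 (o(j) = -6 + 3*(j - j) = -6 + 3*0 = -6 + 0 = -6)
Y(-2242, -103)/o(2231) = -955/(-6) = -955*(-1/6) = 955/6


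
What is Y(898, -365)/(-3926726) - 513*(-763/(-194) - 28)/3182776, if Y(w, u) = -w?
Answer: 4979880053767/1212295259323472 ≈ 0.0041078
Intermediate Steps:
Y(898, -365)/(-3926726) - 513*(-763/(-194) - 28)/3182776 = -1*898/(-3926726) - 513*(-763/(-194) - 28)/3182776 = -898*(-1/3926726) - 513*(-763*(-1/194) - 28)*(1/3182776) = 449/1963363 - 513*(763/194 - 28)*(1/3182776) = 449/1963363 - 513*(-4669/194)*(1/3182776) = 449/1963363 + (2395197/194)*(1/3182776) = 449/1963363 + 2395197/617458544 = 4979880053767/1212295259323472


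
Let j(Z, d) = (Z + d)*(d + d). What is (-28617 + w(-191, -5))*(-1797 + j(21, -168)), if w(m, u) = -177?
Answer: -1370450430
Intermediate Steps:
j(Z, d) = 2*d*(Z + d) (j(Z, d) = (Z + d)*(2*d) = 2*d*(Z + d))
(-28617 + w(-191, -5))*(-1797 + j(21, -168)) = (-28617 - 177)*(-1797 + 2*(-168)*(21 - 168)) = -28794*(-1797 + 2*(-168)*(-147)) = -28794*(-1797 + 49392) = -28794*47595 = -1370450430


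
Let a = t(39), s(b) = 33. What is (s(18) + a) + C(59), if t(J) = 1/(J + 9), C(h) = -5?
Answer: 1345/48 ≈ 28.021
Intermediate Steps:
t(J) = 1/(9 + J)
a = 1/48 (a = 1/(9 + 39) = 1/48 ≈ 0.020833)
(s(18) + a) + C(59) = (33 + 1/48) - 5 = 1585/48 - 5 = 1345/48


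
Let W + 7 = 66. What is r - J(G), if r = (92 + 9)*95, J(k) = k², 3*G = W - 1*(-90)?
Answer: 64154/9 ≈ 7128.2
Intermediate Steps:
W = 59 (W = -7 + 66 = 59)
G = 149/3 (G = (59 - 1*(-90))/3 = (59 + 90)/3 = (⅓)*149 = 149/3 ≈ 49.667)
r = 9595 (r = 101*95 = 9595)
r - J(G) = 9595 - (149/3)² = 9595 - 1*22201/9 = 9595 - 22201/9 = 64154/9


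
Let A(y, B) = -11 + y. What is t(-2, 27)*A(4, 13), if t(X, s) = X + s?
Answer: -175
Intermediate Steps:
t(-2, 27)*A(4, 13) = (-2 + 27)*(-11 + 4) = 25*(-7) = -175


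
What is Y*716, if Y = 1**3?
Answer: 716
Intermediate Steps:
Y = 1
Y*716 = 1*716 = 716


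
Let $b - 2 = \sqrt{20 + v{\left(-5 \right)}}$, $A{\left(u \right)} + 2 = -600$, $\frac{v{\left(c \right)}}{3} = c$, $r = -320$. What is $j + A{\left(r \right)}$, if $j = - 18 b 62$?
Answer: $-2834 - 1116 \sqrt{5} \approx -5329.5$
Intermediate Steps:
$v{\left(c \right)} = 3 c$
$A{\left(u \right)} = -602$ ($A{\left(u \right)} = -2 - 600 = -602$)
$b = 2 + \sqrt{5}$ ($b = 2 + \sqrt{20 + 3 \left(-5\right)} = 2 + \sqrt{20 - 15} = 2 + \sqrt{5} \approx 4.2361$)
$j = -2232 - 1116 \sqrt{5}$ ($j = - 18 \left(2 + \sqrt{5}\right) 62 = \left(-36 - 18 \sqrt{5}\right) 62 = -2232 - 1116 \sqrt{5} \approx -4727.5$)
$j + A{\left(r \right)} = \left(-2232 - 1116 \sqrt{5}\right) - 602 = -2834 - 1116 \sqrt{5}$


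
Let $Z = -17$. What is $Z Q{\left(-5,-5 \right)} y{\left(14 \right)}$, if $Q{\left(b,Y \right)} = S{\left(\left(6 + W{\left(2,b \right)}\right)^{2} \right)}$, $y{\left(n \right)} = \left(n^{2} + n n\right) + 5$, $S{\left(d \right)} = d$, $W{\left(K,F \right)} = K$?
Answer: $-431936$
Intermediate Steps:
$y{\left(n \right)} = 5 + 2 n^{2}$ ($y{\left(n \right)} = \left(n^{2} + n^{2}\right) + 5 = 2 n^{2} + 5 = 5 + 2 n^{2}$)
$Q{\left(b,Y \right)} = 64$ ($Q{\left(b,Y \right)} = \left(6 + 2\right)^{2} = 8^{2} = 64$)
$Z Q{\left(-5,-5 \right)} y{\left(14 \right)} = - 17 \cdot 64 \left(5 + 2 \cdot 14^{2}\right) = - 17 \cdot 64 \left(5 + 2 \cdot 196\right) = - 17 \cdot 64 \left(5 + 392\right) = - 17 \cdot 64 \cdot 397 = \left(-17\right) 25408 = -431936$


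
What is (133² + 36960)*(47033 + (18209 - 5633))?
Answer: 3257572241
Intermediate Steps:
(133² + 36960)*(47033 + (18209 - 5633)) = (17689 + 36960)*(47033 + 12576) = 54649*59609 = 3257572241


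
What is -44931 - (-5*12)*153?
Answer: -35751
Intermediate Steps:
-44931 - (-5*12)*153 = -44931 - (-60)*153 = -44931 - 1*(-9180) = -44931 + 9180 = -35751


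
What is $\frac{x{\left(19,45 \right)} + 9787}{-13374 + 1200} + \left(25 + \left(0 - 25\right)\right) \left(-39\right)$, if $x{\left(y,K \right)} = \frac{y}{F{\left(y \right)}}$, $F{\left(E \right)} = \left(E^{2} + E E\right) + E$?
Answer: $- \frac{190847}{237393} \approx -0.80393$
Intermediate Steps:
$F{\left(E \right)} = E + 2 E^{2}$ ($F{\left(E \right)} = \left(E^{2} + E^{2}\right) + E = 2 E^{2} + E = E + 2 E^{2}$)
$x{\left(y,K \right)} = \frac{1}{1 + 2 y}$ ($x{\left(y,K \right)} = \frac{y}{y \left(1 + 2 y\right)} = y \frac{1}{y \left(1 + 2 y\right)} = \frac{1}{1 + 2 y}$)
$\frac{x{\left(19,45 \right)} + 9787}{-13374 + 1200} + \left(25 + \left(0 - 25\right)\right) \left(-39\right) = \frac{\frac{1}{1 + 2 \cdot 19} + 9787}{-13374 + 1200} + \left(25 + \left(0 - 25\right)\right) \left(-39\right) = \frac{\frac{1}{1 + 38} + 9787}{-12174} + \left(25 + \left(0 - 25\right)\right) \left(-39\right) = \left(\frac{1}{39} + 9787\right) \left(- \frac{1}{12174}\right) + \left(25 - 25\right) \left(-39\right) = \left(\frac{1}{39} + 9787\right) \left(- \frac{1}{12174}\right) + 0 \left(-39\right) = \frac{381694}{39} \left(- \frac{1}{12174}\right) + 0 = - \frac{190847}{237393} + 0 = - \frac{190847}{237393}$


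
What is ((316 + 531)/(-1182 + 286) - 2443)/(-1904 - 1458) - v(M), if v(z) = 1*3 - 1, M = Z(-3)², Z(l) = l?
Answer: -547847/430336 ≈ -1.2731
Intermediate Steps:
M = 9 (M = (-3)² = 9)
v(z) = 2 (v(z) = 3 - 1 = 2)
((316 + 531)/(-1182 + 286) - 2443)/(-1904 - 1458) - v(M) = ((316 + 531)/(-1182 + 286) - 2443)/(-1904 - 1458) - 1*2 = (847/(-896) - 2443)/(-3362) - 2 = (847*(-1/896) - 2443)*(-1/3362) - 2 = (-121/128 - 2443)*(-1/3362) - 2 = -312825/128*(-1/3362) - 2 = 312825/430336 - 2 = -547847/430336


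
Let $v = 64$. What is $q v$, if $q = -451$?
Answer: $-28864$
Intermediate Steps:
$q v = \left(-451\right) 64 = -28864$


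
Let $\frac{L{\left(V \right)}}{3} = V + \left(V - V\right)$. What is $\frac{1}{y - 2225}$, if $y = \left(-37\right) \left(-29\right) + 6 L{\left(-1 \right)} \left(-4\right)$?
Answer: $- \frac{1}{1080} \approx -0.00092593$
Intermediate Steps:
$L{\left(V \right)} = 3 V$ ($L{\left(V \right)} = 3 \left(V + \left(V - V\right)\right) = 3 \left(V + 0\right) = 3 V$)
$y = 1145$ ($y = \left(-37\right) \left(-29\right) + 6 \cdot 3 \left(-1\right) \left(-4\right) = 1073 + 6 \left(-3\right) \left(-4\right) = 1073 - -72 = 1073 + 72 = 1145$)
$\frac{1}{y - 2225} = \frac{1}{1145 - 2225} = \frac{1}{-1080} = - \frac{1}{1080}$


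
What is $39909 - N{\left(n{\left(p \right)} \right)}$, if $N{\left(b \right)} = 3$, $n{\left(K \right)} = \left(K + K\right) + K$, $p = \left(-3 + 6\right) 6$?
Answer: $39906$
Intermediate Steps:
$p = 18$ ($p = 3 \cdot 6 = 18$)
$n{\left(K \right)} = 3 K$ ($n{\left(K \right)} = 2 K + K = 3 K$)
$39909 - N{\left(n{\left(p \right)} \right)} = 39909 - 3 = 39906$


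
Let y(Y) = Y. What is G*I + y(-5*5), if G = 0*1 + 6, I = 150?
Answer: 875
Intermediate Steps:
G = 6 (G = 0 + 6 = 6)
G*I + y(-5*5) = 6*150 - 5*5 = 900 - 25 = 875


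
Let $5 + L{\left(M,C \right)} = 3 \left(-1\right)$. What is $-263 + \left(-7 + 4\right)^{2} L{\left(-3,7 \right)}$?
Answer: $-335$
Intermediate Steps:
$L{\left(M,C \right)} = -8$ ($L{\left(M,C \right)} = -5 + 3 \left(-1\right) = -5 - 3 = -8$)
$-263 + \left(-7 + 4\right)^{2} L{\left(-3,7 \right)} = -263 + \left(-7 + 4\right)^{2} \left(-8\right) = -263 + \left(-3\right)^{2} \left(-8\right) = -263 + 9 \left(-8\right) = -263 - 72 = -335$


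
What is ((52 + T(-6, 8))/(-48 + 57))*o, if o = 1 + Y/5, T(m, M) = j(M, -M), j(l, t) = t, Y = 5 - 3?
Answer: 308/45 ≈ 6.8444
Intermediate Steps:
Y = 2
T(m, M) = -M
o = 7/5 (o = 1 + 2/5 = 1 + 2*(⅕) = 1 + ⅖ = 7/5 ≈ 1.4000)
((52 + T(-6, 8))/(-48 + 57))*o = ((52 - 1*8)/(-48 + 57))*(7/5) = ((52 - 8)/9)*(7/5) = (44*(⅑))*(7/5) = (44/9)*(7/5) = 308/45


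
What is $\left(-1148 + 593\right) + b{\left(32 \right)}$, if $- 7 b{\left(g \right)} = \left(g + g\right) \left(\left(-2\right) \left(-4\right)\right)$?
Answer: $- \frac{4397}{7} \approx -628.14$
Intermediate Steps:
$b{\left(g \right)} = - \frac{16 g}{7}$ ($b{\left(g \right)} = - \frac{\left(g + g\right) \left(\left(-2\right) \left(-4\right)\right)}{7} = - \frac{2 g 8}{7} = - \frac{16 g}{7}$)
$\left(-1148 + 593\right) + b{\left(32 \right)} = \left(-1148 + 593\right) - \frac{512}{7} = -555 - \frac{512}{7} = - \frac{4397}{7}$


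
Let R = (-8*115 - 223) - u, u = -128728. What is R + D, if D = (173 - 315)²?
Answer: 147749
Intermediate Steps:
D = 20164 (D = (-142)² = 20164)
R = 127585 (R = (-8*115 - 223) - 1*(-128728) = (-920 - 223) + 128728 = -1143 + 128728 = 127585)
R + D = 127585 + 20164 = 147749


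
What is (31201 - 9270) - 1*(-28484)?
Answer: 50415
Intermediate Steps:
(31201 - 9270) - 1*(-28484) = 21931 + 28484 = 50415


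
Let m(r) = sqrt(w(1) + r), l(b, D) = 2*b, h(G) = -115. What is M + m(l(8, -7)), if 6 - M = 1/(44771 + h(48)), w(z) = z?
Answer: 267935/44656 + sqrt(17) ≈ 10.123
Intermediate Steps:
m(r) = sqrt(1 + r)
M = 267935/44656 (M = 6 - 1/(44771 - 115) = 6 - 1/44656 = 267935/44656 ≈ 6.0000)
M + m(l(8, -7)) = 267935/44656 + sqrt(1 + 2*8) = 267935/44656 + sqrt(1 + 16) = 267935/44656 + sqrt(17)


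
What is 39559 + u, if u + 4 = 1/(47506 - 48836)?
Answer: 52608149/1330 ≈ 39555.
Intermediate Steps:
u = -5321/1330 (u = -4 + 1/(47506 - 48836) = -4 + 1/(-1330) = -4 - 1/1330 = -5321/1330 ≈ -4.0007)
39559 + u = 39559 - 5321/1330 = 52608149/1330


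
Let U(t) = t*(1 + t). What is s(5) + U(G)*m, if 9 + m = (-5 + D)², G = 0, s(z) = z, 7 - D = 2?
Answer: 5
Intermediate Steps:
D = 5 (D = 7 - 1*2 = 7 - 2 = 5)
m = -9 (m = -9 + (-5 + 5)² = -9 + 0² = -9 + 0 = -9)
s(5) + U(G)*m = 5 + (0*(1 + 0))*(-9) = 5 + (0*1)*(-9) = 5 + 0*(-9) = 5 + 0 = 5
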